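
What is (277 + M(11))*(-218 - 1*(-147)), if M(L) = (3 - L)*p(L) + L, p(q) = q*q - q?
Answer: 42032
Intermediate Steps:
p(q) = q² - q
M(L) = L + L*(-1 + L)*(3 - L) (M(L) = (3 - L)*(L*(-1 + L)) + L = L*(-1 + L)*(3 - L) + L = L + L*(-1 + L)*(3 - L))
(277 + M(11))*(-218 - 1*(-147)) = (277 + 11*(-2 - 1*11² + 4*11))*(-218 - 1*(-147)) = (277 + 11*(-2 - 1*121 + 44))*(-218 + 147) = (277 + 11*(-2 - 121 + 44))*(-71) = (277 + 11*(-79))*(-71) = (277 - 869)*(-71) = -592*(-71) = 42032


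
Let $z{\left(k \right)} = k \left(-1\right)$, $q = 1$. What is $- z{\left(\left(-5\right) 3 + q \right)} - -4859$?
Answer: $4845$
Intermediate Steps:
$z{\left(k \right)} = - k$
$- z{\left(\left(-5\right) 3 + q \right)} - -4859 = - \left(-1\right) \left(\left(-5\right) 3 + 1\right) - -4859 = - \left(-1\right) \left(-15 + 1\right) + 4859 = - \left(-1\right) \left(-14\right) + 4859 = \left(-1\right) 14 + 4859 = -14 + 4859 = 4845$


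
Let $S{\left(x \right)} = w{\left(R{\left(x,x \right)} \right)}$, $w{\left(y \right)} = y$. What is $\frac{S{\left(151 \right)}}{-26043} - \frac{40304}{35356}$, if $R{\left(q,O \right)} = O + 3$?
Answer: $- \frac{263770474}{230194077} \approx -1.1459$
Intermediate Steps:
$R{\left(q,O \right)} = 3 + O$
$S{\left(x \right)} = 3 + x$
$\frac{S{\left(151 \right)}}{-26043} - \frac{40304}{35356} = \frac{3 + 151}{-26043} - \frac{40304}{35356} = 154 \left(- \frac{1}{26043}\right) - \frac{10076}{8839} = - \frac{154}{26043} - \frac{10076}{8839} = - \frac{263770474}{230194077}$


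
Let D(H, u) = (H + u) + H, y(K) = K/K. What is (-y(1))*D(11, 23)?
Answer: -45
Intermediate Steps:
y(K) = 1
D(H, u) = u + 2*H
(-y(1))*D(11, 23) = (-1*1)*(23 + 2*11) = -(23 + 22) = -1*45 = -45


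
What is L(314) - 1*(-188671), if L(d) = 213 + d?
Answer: 189198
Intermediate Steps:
L(314) - 1*(-188671) = (213 + 314) - 1*(-188671) = 527 + 188671 = 189198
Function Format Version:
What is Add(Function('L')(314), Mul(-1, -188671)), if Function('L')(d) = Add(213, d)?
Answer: 189198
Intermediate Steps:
Add(Function('L')(314), Mul(-1, -188671)) = Add(Add(213, 314), Mul(-1, -188671)) = Add(527, 188671) = 189198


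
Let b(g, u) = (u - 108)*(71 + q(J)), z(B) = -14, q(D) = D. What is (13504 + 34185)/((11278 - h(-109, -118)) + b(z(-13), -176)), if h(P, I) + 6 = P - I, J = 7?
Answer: -47689/10877 ≈ -4.3844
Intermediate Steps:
h(P, I) = -6 + P - I (h(P, I) = -6 + (P - I) = -6 + P - I)
b(g, u) = -8424 + 78*u (b(g, u) = (u - 108)*(71 + 7) = (-108 + u)*78 = -8424 + 78*u)
(13504 + 34185)/((11278 - h(-109, -118)) + b(z(-13), -176)) = (13504 + 34185)/((11278 - (-6 - 109 - 1*(-118))) + (-8424 + 78*(-176))) = 47689/((11278 - (-6 - 109 + 118)) + (-8424 - 13728)) = 47689/((11278 - 1*3) - 22152) = 47689/((11278 - 3) - 22152) = 47689/(11275 - 22152) = 47689/(-10877) = 47689*(-1/10877) = -47689/10877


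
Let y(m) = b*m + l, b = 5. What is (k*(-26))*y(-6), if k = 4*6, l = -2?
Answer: 19968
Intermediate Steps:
y(m) = -2 + 5*m (y(m) = 5*m - 2 = -2 + 5*m)
k = 24
(k*(-26))*y(-6) = (24*(-26))*(-2 + 5*(-6)) = -624*(-2 - 30) = -624*(-32) = 19968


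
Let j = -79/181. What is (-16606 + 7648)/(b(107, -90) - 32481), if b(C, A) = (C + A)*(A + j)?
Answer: 810699/3078667 ≈ 0.26333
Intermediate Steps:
j = -79/181 (j = -79*1/181 = -79/181 ≈ -0.43646)
b(C, A) = (-79/181 + A)*(A + C) (b(C, A) = (C + A)*(A - 79/181) = (A + C)*(-79/181 + A) = (-79/181 + A)*(A + C))
(-16606 + 7648)/(b(107, -90) - 32481) = (-16606 + 7648)/(((-90)**2 - 79/181*(-90) - 79/181*107 - 90*107) - 32481) = -8958/((8100 + 7110/181 - 8453/181 - 9630) - 32481) = -8958/(-278273/181 - 32481) = -8958/(-6157334/181) = -8958*(-181/6157334) = 810699/3078667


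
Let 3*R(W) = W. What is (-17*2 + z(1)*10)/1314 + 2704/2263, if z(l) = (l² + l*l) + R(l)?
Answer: 72512/61101 ≈ 1.1868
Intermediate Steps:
R(W) = W/3
z(l) = 2*l² + l/3 (z(l) = (l² + l*l) + l/3 = (l² + l²) + l/3 = 2*l² + l/3)
(-17*2 + z(1)*10)/1314 + 2704/2263 = (-17*2 + ((⅓)*1*(1 + 6*1))*10)/1314 + 2704/2263 = (-34 + ((⅓)*1*(1 + 6))*10)*(1/1314) + 2704*(1/2263) = (-34 + ((⅓)*1*7)*10)*(1/1314) + 2704/2263 = (-34 + (7/3)*10)*(1/1314) + 2704/2263 = (-34 + 70/3)*(1/1314) + 2704/2263 = -32/3*1/1314 + 2704/2263 = -16/1971 + 2704/2263 = 72512/61101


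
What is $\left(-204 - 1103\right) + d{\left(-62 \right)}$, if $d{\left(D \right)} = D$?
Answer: $-1369$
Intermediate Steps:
$\left(-204 - 1103\right) + d{\left(-62 \right)} = \left(-204 - 1103\right) - 62 = -1307 - 62 = -1369$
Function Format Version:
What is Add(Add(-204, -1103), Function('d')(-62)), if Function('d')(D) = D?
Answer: -1369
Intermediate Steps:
Add(Add(-204, -1103), Function('d')(-62)) = Add(Add(-204, -1103), -62) = Add(-1307, -62) = -1369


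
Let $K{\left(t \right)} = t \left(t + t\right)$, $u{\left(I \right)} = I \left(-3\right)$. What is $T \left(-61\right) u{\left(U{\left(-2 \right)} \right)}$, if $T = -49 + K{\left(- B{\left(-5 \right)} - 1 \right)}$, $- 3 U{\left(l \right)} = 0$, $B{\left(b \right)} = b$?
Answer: $0$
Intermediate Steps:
$U{\left(l \right)} = 0$ ($U{\left(l \right)} = \left(- \frac{1}{3}\right) 0 = 0$)
$u{\left(I \right)} = - 3 I$
$K{\left(t \right)} = 2 t^{2}$ ($K{\left(t \right)} = t 2 t = 2 t^{2}$)
$T = -17$ ($T = -49 + 2 \left(\left(-1\right) \left(-5\right) - 1\right)^{2} = -49 + 2 \left(5 - 1\right)^{2} = -49 + 2 \cdot 4^{2} = -49 + 2 \cdot 16 = -49 + 32 = -17$)
$T \left(-61\right) u{\left(U{\left(-2 \right)} \right)} = \left(-17\right) \left(-61\right) \left(\left(-3\right) 0\right) = 1037 \cdot 0 = 0$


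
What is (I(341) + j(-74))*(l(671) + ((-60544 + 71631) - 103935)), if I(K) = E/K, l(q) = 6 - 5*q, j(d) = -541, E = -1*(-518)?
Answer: 17696688711/341 ≈ 5.1896e+7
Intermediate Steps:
E = 518
I(K) = 518/K
(I(341) + j(-74))*(l(671) + ((-60544 + 71631) - 103935)) = (518/341 - 541)*((6 - 5*671) + ((-60544 + 71631) - 103935)) = (518*(1/341) - 541)*((6 - 3355) + (11087 - 103935)) = (518/341 - 541)*(-3349 - 92848) = -183963/341*(-96197) = 17696688711/341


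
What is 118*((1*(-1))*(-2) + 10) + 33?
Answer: 1449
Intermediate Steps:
118*((1*(-1))*(-2) + 10) + 33 = 118*(-1*(-2) + 10) + 33 = 118*(2 + 10) + 33 = 118*12 + 33 = 1416 + 33 = 1449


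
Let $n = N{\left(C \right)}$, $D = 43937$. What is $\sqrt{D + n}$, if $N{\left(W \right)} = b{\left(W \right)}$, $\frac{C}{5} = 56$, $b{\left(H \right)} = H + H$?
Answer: $\sqrt{44497} \approx 210.94$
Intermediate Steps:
$b{\left(H \right)} = 2 H$
$C = 280$ ($C = 5 \cdot 56 = 280$)
$N{\left(W \right)} = 2 W$
$n = 560$ ($n = 2 \cdot 280 = 560$)
$\sqrt{D + n} = \sqrt{43937 + 560} = \sqrt{44497}$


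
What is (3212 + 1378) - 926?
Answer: 3664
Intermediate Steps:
(3212 + 1378) - 926 = 4590 - 926 = 3664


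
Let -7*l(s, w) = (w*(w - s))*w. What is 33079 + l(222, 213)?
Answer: 639874/7 ≈ 91411.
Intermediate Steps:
l(s, w) = -w²*(w - s)/7 (l(s, w) = -w*(w - s)*w/7 = -w²*(w - s)/7)
33079 + l(222, 213) = 33079 + (⅐)*213²*(222 - 1*213) = 33079 + (⅐)*45369*(222 - 213) = 33079 + (⅐)*45369*9 = 33079 + 408321/7 = 639874/7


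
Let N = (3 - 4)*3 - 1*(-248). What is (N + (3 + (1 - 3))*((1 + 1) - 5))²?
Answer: 58564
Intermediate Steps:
N = 245 (N = -1*3 + 248 = -3 + 248 = 245)
(N + (3 + (1 - 3))*((1 + 1) - 5))² = (245 + (3 + (1 - 3))*((1 + 1) - 5))² = (245 + (3 - 2)*(2 - 5))² = (245 + 1*(-3))² = (245 - 3)² = 242² = 58564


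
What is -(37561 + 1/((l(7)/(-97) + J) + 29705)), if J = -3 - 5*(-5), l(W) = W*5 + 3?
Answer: -108306429938/2883481 ≈ -37561.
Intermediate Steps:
l(W) = 3 + 5*W (l(W) = 5*W + 3 = 3 + 5*W)
J = 22 (J = -3 + 25 = 22)
-(37561 + 1/((l(7)/(-97) + J) + 29705)) = -(37561 + 1/(((3 + 5*7)/(-97) + 22) + 29705)) = -(37561 + 1/(((3 + 35)*(-1/97) + 22) + 29705)) = -(37561 + 1/((38*(-1/97) + 22) + 29705)) = -(37561 + 1/((-38/97 + 22) + 29705)) = -(37561 + 1/(2096/97 + 29705)) = -(37561 + 1/(2883481/97)) = -(37561 + 97/2883481) = -1*108306429938/2883481 = -108306429938/2883481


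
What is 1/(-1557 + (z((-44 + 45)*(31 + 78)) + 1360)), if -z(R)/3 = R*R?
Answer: -1/35840 ≈ -2.7902e-5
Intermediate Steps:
z(R) = -3*R² (z(R) = -3*R*R = -3*R²)
1/(-1557 + (z((-44 + 45)*(31 + 78)) + 1360)) = 1/(-1557 + (-3*(-44 + 45)²*(31 + 78)² + 1360)) = 1/(-1557 + (-3*(1*109)² + 1360)) = 1/(-1557 + (-3*109² + 1360)) = 1/(-1557 + (-3*11881 + 1360)) = 1/(-1557 + (-35643 + 1360)) = 1/(-1557 - 34283) = 1/(-35840) = -1/35840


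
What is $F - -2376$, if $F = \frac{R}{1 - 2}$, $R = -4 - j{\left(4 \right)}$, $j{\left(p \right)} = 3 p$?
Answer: $2392$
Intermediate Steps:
$R = -16$ ($R = -4 - 3 \cdot 4 = -4 - 12 = -16$)
$F = 16$ ($F = \frac{1}{1 - 2} \left(-16\right) = \frac{1}{-1} \left(-16\right) = \left(-1\right) \left(-16\right) = 16$)
$F - -2376 = 16 - -2376 = 16 + 2376 = 2392$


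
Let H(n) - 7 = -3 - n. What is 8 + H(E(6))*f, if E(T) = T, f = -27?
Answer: 62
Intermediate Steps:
H(n) = 4 - n (H(n) = 7 + (-3 - n) = 4 - n)
8 + H(E(6))*f = 8 + (4 - 1*6)*(-27) = 8 + (4 - 6)*(-27) = 8 - 2*(-27) = 8 + 54 = 62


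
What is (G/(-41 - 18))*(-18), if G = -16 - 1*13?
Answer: -522/59 ≈ -8.8475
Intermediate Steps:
G = -29 (G = -16 - 13 = -29)
(G/(-41 - 18))*(-18) = -29/(-41 - 18)*(-18) = -29/(-59)*(-18) = -29*(-1/59)*(-18) = (29/59)*(-18) = -522/59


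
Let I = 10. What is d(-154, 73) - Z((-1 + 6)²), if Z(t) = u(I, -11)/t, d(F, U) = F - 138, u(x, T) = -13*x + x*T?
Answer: -1412/5 ≈ -282.40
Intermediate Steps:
u(x, T) = -13*x + T*x
d(F, U) = -138 + F
Z(t) = -240/t (Z(t) = (10*(-13 - 11))/t = (10*(-24))/t = -240/t)
d(-154, 73) - Z((-1 + 6)²) = (-138 - 154) - (-240)/((-1 + 6)²) = -292 - (-240)/(5²) = -292 - (-240)/25 = -292 - 1*(-48/5) = -292 + 48/5 = -1412/5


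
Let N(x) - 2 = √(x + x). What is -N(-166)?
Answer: -2 - 2*I*√83 ≈ -2.0 - 18.221*I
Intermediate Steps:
N(x) = 2 + √2*√x (N(x) = 2 + √(x + x) = 2 + √(2*x) = 2 + √2*√x)
-N(-166) = -(2 + √2*√(-166)) = -(2 + √2*(I*√166)) = -(2 + 2*I*√83) = -2 - 2*I*√83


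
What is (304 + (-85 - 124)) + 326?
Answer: 421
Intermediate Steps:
(304 + (-85 - 124)) + 326 = (304 - 209) + 326 = 95 + 326 = 421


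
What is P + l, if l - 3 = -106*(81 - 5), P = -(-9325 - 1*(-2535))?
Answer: -1263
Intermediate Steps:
P = 6790 (P = -(-9325 + 2535) = -1*(-6790) = 6790)
l = -8053 (l = 3 - 106*(81 - 5) = 3 - 106*76 = 3 - 8056 = -8053)
P + l = 6790 - 8053 = -1263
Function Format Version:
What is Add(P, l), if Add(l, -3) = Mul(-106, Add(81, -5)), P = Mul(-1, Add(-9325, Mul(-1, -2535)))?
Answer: -1263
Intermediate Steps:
P = 6790 (P = Mul(-1, Add(-9325, 2535)) = Mul(-1, -6790) = 6790)
l = -8053 (l = Add(3, Mul(-106, Add(81, -5))) = Add(3, Mul(-106, 76)) = Add(3, -8056) = -8053)
Add(P, l) = Add(6790, -8053) = -1263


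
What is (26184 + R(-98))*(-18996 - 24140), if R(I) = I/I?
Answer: -1129516160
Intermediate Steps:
R(I) = 1
(26184 + R(-98))*(-18996 - 24140) = (26184 + 1)*(-18996 - 24140) = 26185*(-43136) = -1129516160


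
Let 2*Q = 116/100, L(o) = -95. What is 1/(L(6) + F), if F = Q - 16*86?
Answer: -50/73521 ≈ -0.00068008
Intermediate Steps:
Q = 29/50 (Q = (116/100)/2 = (116*(1/100))/2 = (1/2)*(29/25) = 29/50 ≈ 0.58000)
F = -68771/50 (F = 29/50 - 16*86 = 29/50 - 1376 = -68771/50 ≈ -1375.4)
1/(L(6) + F) = 1/(-95 - 68771/50) = 1/(-73521/50) = -50/73521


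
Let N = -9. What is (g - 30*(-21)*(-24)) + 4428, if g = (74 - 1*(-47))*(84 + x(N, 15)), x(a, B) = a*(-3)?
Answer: 2739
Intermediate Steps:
x(a, B) = -3*a
g = 13431 (g = (74 - 1*(-47))*(84 - 3*(-9)) = (74 + 47)*(84 + 27) = 121*111 = 13431)
(g - 30*(-21)*(-24)) + 4428 = (13431 - 30*(-21)*(-24)) + 4428 = (13431 + 630*(-24)) + 4428 = (13431 - 15120) + 4428 = -1689 + 4428 = 2739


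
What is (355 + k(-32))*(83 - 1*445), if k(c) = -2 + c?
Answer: -116202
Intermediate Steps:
(355 + k(-32))*(83 - 1*445) = (355 + (-2 - 32))*(83 - 1*445) = (355 - 34)*(83 - 445) = 321*(-362) = -116202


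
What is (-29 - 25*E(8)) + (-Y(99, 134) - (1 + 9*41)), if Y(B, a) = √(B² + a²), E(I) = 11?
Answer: -674 - √27757 ≈ -840.60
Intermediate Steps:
(-29 - 25*E(8)) + (-Y(99, 134) - (1 + 9*41)) = (-29 - 25*11) + (-√(99² + 134²) - (1 + 9*41)) = (-29 - 275) + (-√(9801 + 17956) - (1 + 369)) = -304 + (-√27757 - 1*370) = -304 + (-√27757 - 370) = -304 + (-370 - √27757) = -674 - √27757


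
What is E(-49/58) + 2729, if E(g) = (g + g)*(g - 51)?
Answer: 4737521/1682 ≈ 2816.6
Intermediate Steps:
E(g) = 2*g*(-51 + g) (E(g) = (2*g)*(-51 + g) = 2*g*(-51 + g))
E(-49/58) + 2729 = 2*(-49/58)*(-51 - 49/58) + 2729 = 2*(-49/58)*(-3007/58) + 2729 = 147343/1682 + 2729 = 4737521/1682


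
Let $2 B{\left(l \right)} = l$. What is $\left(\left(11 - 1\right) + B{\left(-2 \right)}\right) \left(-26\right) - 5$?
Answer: $-239$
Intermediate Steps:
$B{\left(l \right)} = \frac{l}{2}$
$\left(\left(11 - 1\right) + B{\left(-2 \right)}\right) \left(-26\right) - 5 = \left(\left(11 - 1\right) + \frac{1}{2} \left(-2\right)\right) \left(-26\right) - 5 = \left(10 - 1\right) \left(-26\right) - 5 = 9 \left(-26\right) - 5 = -234 - 5 = -239$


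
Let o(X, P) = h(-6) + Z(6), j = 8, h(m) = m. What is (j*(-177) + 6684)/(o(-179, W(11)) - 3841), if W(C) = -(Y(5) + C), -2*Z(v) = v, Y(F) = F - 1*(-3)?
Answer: -2634/1925 ≈ -1.3683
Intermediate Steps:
Y(F) = 3 + F (Y(F) = F + 3 = 3 + F)
Z(v) = -v/2
W(C) = -8 - C (W(C) = -((3 + 5) + C) = -(8 + C) = -8 - C)
o(X, P) = -9 (o(X, P) = -6 - ½*6 = -6 - 3 = -9)
(j*(-177) + 6684)/(o(-179, W(11)) - 3841) = (8*(-177) + 6684)/(-9 - 3841) = (-1416 + 6684)/(-3850) = 5268*(-1/3850) = -2634/1925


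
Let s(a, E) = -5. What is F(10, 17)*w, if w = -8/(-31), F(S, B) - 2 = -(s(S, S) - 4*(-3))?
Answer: -40/31 ≈ -1.2903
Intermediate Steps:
F(S, B) = -5 (F(S, B) = 2 - (-5 - 4*(-3)) = 2 - (-5 + 12) = 2 - 1*7 = 2 - 7 = -5)
w = 8/31 (w = -8*(-1/31) = 8/31 ≈ 0.25806)
F(10, 17)*w = -5*8/31 = -40/31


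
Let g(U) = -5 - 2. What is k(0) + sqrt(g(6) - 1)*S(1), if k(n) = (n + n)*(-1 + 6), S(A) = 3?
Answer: 6*I*sqrt(2) ≈ 8.4853*I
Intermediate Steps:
g(U) = -7
k(n) = 10*n (k(n) = (2*n)*5 = 10*n)
k(0) + sqrt(g(6) - 1)*S(1) = 10*0 + sqrt(-7 - 1)*3 = 0 + sqrt(-8)*3 = 0 + (2*I*sqrt(2))*3 = 0 + 6*I*sqrt(2) = 6*I*sqrt(2)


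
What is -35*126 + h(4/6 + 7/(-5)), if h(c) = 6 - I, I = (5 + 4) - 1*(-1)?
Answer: -4414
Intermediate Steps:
I = 10 (I = 9 + 1 = 10)
h(c) = -4 (h(c) = 6 - 1*10 = 6 - 10 = -4)
-35*126 + h(4/6 + 7/(-5)) = -35*126 - 4 = -4410 - 4 = -4414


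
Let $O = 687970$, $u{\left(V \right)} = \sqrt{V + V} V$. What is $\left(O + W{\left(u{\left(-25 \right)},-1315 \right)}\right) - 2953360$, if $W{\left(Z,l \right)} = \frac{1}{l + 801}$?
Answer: $- \frac{1164410461}{514} \approx -2.2654 \cdot 10^{6}$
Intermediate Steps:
$u{\left(V \right)} = \sqrt{2} V^{\frac{3}{2}}$ ($u{\left(V \right)} = \sqrt{2 V} V = \sqrt{2} \sqrt{V} V = \sqrt{2} V^{\frac{3}{2}}$)
$W{\left(Z,l \right)} = \frac{1}{801 + l}$
$\left(O + W{\left(u{\left(-25 \right)},-1315 \right)}\right) - 2953360 = \left(687970 + \frac{1}{801 - 1315}\right) - 2953360 = \left(687970 + \frac{1}{-514}\right) - 2953360 = \left(687970 - \frac{1}{514}\right) - 2953360 = \frac{353616579}{514} - 2953360 = - \frac{1164410461}{514}$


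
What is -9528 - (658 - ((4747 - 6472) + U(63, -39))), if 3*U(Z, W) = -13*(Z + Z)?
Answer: -12457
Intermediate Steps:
U(Z, W) = -26*Z/3 (U(Z, W) = (-13*(Z + Z))/3 = (-26*Z)/3 = -26*Z/3)
-9528 - (658 - ((4747 - 6472) + U(63, -39))) = -9528 - (658 - ((4747 - 6472) - 26/3*63)) = -9528 - (658 - (-1725 - 546)) = -9528 - (658 - 1*(-2271)) = -9528 - (658 + 2271) = -9528 - 1*2929 = -9528 - 2929 = -12457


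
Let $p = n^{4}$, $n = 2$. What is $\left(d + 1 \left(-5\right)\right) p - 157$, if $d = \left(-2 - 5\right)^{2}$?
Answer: $547$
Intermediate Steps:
$d = 49$ ($d = \left(-7\right)^{2} = 49$)
$p = 16$ ($p = 2^{4} = 16$)
$\left(d + 1 \left(-5\right)\right) p - 157 = \left(49 + 1 \left(-5\right)\right) 16 - 157 = \left(49 - 5\right) 16 - 157 = 44 \cdot 16 - 157 = 704 - 157 = 547$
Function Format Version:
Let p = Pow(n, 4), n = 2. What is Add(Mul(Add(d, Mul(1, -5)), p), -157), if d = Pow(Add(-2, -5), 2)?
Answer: 547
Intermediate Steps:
d = 49 (d = Pow(-7, 2) = 49)
p = 16 (p = Pow(2, 4) = 16)
Add(Mul(Add(d, Mul(1, -5)), p), -157) = Add(Mul(Add(49, Mul(1, -5)), 16), -157) = Add(Mul(Add(49, -5), 16), -157) = Add(Mul(44, 16), -157) = Add(704, -157) = 547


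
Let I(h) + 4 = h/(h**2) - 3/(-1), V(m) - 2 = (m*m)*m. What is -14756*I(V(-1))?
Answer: 0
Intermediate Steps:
V(m) = 2 + m**3 (V(m) = 2 + (m*m)*m = 2 + m**2*m = 2 + m**3)
I(h) = -1 + 1/h (I(h) = -4 + (h/(h**2) - 3/(-1)) = -4 + (h/h**2 - 3*(-1)) = -4 + (1/h + 3) = -4 + (3 + 1/h) = -1 + 1/h)
-14756*I(V(-1)) = -14756*(1 - (2 + (-1)**3))/(2 + (-1)**3) = -14756*(1 - (2 - 1))/(2 - 1) = -14756*(1 - 1*1)/1 = -14756*(1 - 1) = -14756*0 = 0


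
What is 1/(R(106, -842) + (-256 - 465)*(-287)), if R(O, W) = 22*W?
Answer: 1/188403 ≈ 5.3078e-6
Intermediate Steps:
1/(R(106, -842) + (-256 - 465)*(-287)) = 1/(22*(-842) + (-256 - 465)*(-287)) = 1/(-18524 - 721*(-287)) = 1/(-18524 + 206927) = 1/188403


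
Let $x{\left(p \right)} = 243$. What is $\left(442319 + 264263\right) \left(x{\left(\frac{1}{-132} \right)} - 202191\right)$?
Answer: $-142692821736$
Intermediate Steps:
$\left(442319 + 264263\right) \left(x{\left(\frac{1}{-132} \right)} - 202191\right) = \left(442319 + 264263\right) \left(243 - 202191\right) = 706582 \left(-201948\right) = -142692821736$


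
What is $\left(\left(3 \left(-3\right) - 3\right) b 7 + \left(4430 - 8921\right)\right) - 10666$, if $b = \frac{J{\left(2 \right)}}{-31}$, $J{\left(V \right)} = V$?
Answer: $- \frac{469699}{31} \approx -15152.0$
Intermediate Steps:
$b = - \frac{2}{31}$ ($b = \frac{2}{-31} = 2 \left(- \frac{1}{31}\right) = - \frac{2}{31} \approx -0.064516$)
$\left(\left(3 \left(-3\right) - 3\right) b 7 + \left(4430 - 8921\right)\right) - 10666 = \left(\left(3 \left(-3\right) - 3\right) \left(- \frac{2}{31}\right) 7 + \left(4430 - 8921\right)\right) - 10666 = \left(\left(-9 - 3\right) \left(- \frac{2}{31}\right) 7 - 4491\right) - 10666 = \left(\left(-12\right) \left(- \frac{2}{31}\right) 7 - 4491\right) - 10666 = \left(\frac{24}{31} \cdot 7 - 4491\right) - 10666 = \left(\frac{168}{31} - 4491\right) - 10666 = - \frac{139053}{31} - 10666 = - \frac{469699}{31}$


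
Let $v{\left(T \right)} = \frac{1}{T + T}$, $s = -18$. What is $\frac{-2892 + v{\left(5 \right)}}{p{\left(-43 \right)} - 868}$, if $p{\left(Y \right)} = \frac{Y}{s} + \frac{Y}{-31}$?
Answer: $\frac{8068401}{2411185} \approx 3.3462$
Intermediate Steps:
$v{\left(T \right)} = \frac{1}{2 T}$
$p{\left(Y \right)} = - \frac{49 Y}{558}$ ($p{\left(Y \right)} = \frac{Y}{-18} + \frac{Y}{-31} = Y \left(- \frac{1}{18}\right) + Y \left(- \frac{1}{31}\right) = - \frac{Y}{18} - \frac{Y}{31} = - \frac{49 Y}{558}$)
$\frac{-2892 + v{\left(5 \right)}}{p{\left(-43 \right)} - 868} = \frac{-2892 + \frac{1}{2 \cdot 5}}{\left(- \frac{49}{558}\right) \left(-43\right) - 868} = \frac{-2892 + \frac{1}{2} \cdot \frac{1}{5}}{\frac{2107}{558} - 868} = \frac{-2892 + \frac{1}{10}}{- \frac{482237}{558}} = \left(- \frac{28919}{10}\right) \left(- \frac{558}{482237}\right) = \frac{8068401}{2411185}$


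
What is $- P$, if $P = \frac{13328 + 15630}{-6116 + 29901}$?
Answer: $- \frac{28958}{23785} \approx -1.2175$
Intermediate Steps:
$P = \frac{28958}{23785} \approx 1.2175$
$- P = \left(-1\right) \frac{28958}{23785} = - \frac{28958}{23785}$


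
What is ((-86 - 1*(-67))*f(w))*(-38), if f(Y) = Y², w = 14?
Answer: 141512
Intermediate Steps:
((-86 - 1*(-67))*f(w))*(-38) = ((-86 - 1*(-67))*14²)*(-38) = ((-86 + 67)*196)*(-38) = -19*196*(-38) = -3724*(-38) = 141512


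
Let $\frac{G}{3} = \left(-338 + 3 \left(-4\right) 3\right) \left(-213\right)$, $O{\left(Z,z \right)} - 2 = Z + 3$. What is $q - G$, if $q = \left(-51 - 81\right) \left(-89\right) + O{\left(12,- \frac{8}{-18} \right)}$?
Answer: $-227221$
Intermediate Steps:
$O{\left(Z,z \right)} = 5 + Z$ ($O{\left(Z,z \right)} = 2 + \left(Z + 3\right) = 2 + \left(3 + Z\right) = 5 + Z$)
$q = 11765$ ($q = \left(-51 - 81\right) \left(-89\right) + \left(5 + 12\right) = \left(-51 - 81\right) \left(-89\right) + 17 = \left(-132\right) \left(-89\right) + 17 = 11748 + 17 = 11765$)
$G = 238986$ ($G = 3 \left(-338 + 3 \left(-4\right) 3\right) \left(-213\right) = 3 \left(-338 - 36\right) \left(-213\right) = 3 \left(\left(-374\right) \left(-213\right)\right) = 3 \cdot 79662 = 238986$)
$q - G = 11765 - 238986 = -227221$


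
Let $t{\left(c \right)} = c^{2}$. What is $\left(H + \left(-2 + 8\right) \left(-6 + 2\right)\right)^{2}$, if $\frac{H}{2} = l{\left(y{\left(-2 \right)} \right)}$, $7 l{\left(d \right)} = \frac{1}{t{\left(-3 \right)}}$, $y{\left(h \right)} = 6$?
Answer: $\frac{2280100}{3969} \approx 574.48$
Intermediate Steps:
$l{\left(d \right)} = \frac{1}{63}$ ($l{\left(d \right)} = \frac{1}{7 \left(-3\right)^{2}} = \frac{1}{7 \cdot 9} = \frac{1}{7} \cdot \frac{1}{9} = \frac{1}{63}$)
$H = \frac{2}{63}$ ($H = 2 \cdot \frac{1}{63} = \frac{2}{63} \approx 0.031746$)
$\left(H + \left(-2 + 8\right) \left(-6 + 2\right)\right)^{2} = \left(\frac{2}{63} + \left(-2 + 8\right) \left(-6 + 2\right)\right)^{2} = \left(\frac{2}{63} + 6 \left(-4\right)\right)^{2} = \left(\frac{2}{63} - 24\right)^{2} = \left(- \frac{1510}{63}\right)^{2} = \frac{2280100}{3969}$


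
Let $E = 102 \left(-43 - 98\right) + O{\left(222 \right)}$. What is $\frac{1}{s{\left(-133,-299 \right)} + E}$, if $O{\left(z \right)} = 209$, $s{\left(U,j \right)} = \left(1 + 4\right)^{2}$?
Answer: $- \frac{1}{14148} \approx -7.0681 \cdot 10^{-5}$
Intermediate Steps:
$s{\left(U,j \right)} = 25$ ($s{\left(U,j \right)} = 5^{2} = 25$)
$E = -14173$ ($E = 102 \left(-43 - 98\right) + 209 = 102 \left(-141\right) + 209 = -14382 + 209 = -14173$)
$\frac{1}{s{\left(-133,-299 \right)} + E} = \frac{1}{25 - 14173} = \frac{1}{-14148} = - \frac{1}{14148}$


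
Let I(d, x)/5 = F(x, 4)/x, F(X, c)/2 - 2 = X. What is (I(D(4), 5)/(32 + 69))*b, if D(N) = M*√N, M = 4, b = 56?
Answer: 784/101 ≈ 7.7624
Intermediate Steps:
F(X, c) = 4 + 2*X
D(N) = 4*√N
I(d, x) = 5*(4 + 2*x)/x (I(d, x) = 5*((4 + 2*x)/x) = 5*(4 + 2*x)/x)
(I(D(4), 5)/(32 + 69))*b = ((10 + 20/5)/(32 + 69))*56 = ((10 + 20*(⅕))/101)*56 = ((10 + 4)*(1/101))*56 = (14*(1/101))*56 = (14/101)*56 = 784/101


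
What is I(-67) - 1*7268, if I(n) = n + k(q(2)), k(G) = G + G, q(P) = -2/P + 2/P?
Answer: -7335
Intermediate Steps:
q(P) = 0
k(G) = 2*G
I(n) = n (I(n) = n + 2*0 = n + 0 = n)
I(-67) - 1*7268 = -67 - 1*7268 = -67 - 7268 = -7335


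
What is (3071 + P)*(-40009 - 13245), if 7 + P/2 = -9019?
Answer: 797798174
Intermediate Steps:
P = -18052 (P = -14 + 2*(-9019) = -14 - 18038 = -18052)
(3071 + P)*(-40009 - 13245) = (3071 - 18052)*(-40009 - 13245) = -14981*(-53254) = 797798174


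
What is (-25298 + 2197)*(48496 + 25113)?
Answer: -1700441509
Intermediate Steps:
(-25298 + 2197)*(48496 + 25113) = -23101*73609 = -1700441509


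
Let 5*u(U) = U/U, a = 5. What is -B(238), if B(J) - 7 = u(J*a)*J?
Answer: -273/5 ≈ -54.600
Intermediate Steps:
u(U) = 1/5 (u(U) = (U/U)/5 = (1/5)*1 = 1/5)
B(J) = 7 + J/5
-B(238) = -(7 + (1/5)*238) = -(7 + 238/5) = -1*273/5 = -273/5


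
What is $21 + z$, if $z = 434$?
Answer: $455$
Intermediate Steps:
$21 + z = 21 + 434 = 455$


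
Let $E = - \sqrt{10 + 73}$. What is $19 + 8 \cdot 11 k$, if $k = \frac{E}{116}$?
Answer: $19 - \frac{22 \sqrt{83}}{29} \approx 12.089$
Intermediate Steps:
$E = - \sqrt{83} \approx -9.1104$
$k = - \frac{\sqrt{83}}{116}$ ($k = \frac{\left(-1\right) \sqrt{83}}{116} = - \sqrt{83} \cdot \frac{1}{116} = - \frac{\sqrt{83}}{116} \approx -0.078538$)
$19 + 8 \cdot 11 k = 19 + 8 \cdot 11 \left(- \frac{\sqrt{83}}{116}\right) = 19 + 88 \left(- \frac{\sqrt{83}}{116}\right) = 19 - \frac{22 \sqrt{83}}{29}$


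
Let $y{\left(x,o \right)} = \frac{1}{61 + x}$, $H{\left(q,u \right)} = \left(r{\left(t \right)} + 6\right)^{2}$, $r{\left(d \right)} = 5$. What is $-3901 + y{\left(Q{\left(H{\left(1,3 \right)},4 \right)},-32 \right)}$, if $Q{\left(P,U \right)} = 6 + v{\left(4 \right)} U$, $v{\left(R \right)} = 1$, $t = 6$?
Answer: $- \frac{276970}{71} \approx -3901.0$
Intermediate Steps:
$H{\left(q,u \right)} = 121$ ($H{\left(q,u \right)} = \left(5 + 6\right)^{2} = 11^{2} = 121$)
$Q{\left(P,U \right)} = 6 + U$ ($Q{\left(P,U \right)} = 6 + 1 U = 6 + U$)
$-3901 + y{\left(Q{\left(H{\left(1,3 \right)},4 \right)},-32 \right)} = -3901 + \frac{1}{61 + \left(6 + 4\right)} = -3901 + \frac{1}{61 + 10} = -3901 + \frac{1}{71} = - \frac{276970}{71}$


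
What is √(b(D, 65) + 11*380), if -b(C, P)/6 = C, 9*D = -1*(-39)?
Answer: √4154 ≈ 64.452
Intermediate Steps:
D = 13/3 (D = (-1*(-39))/9 = (⅑)*39 = 13/3 ≈ 4.3333)
b(C, P) = -6*C
√(b(D, 65) + 11*380) = √(-6*13/3 + 11*380) = √(-26 + 4180) = √4154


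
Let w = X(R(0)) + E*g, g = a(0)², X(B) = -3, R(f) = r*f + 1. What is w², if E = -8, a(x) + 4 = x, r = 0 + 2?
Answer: 17161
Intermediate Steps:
r = 2
a(x) = -4 + x
R(f) = 1 + 2*f (R(f) = 2*f + 1 = 1 + 2*f)
g = 16 (g = (-4 + 0)² = (-4)² = 16)
w = -131 (w = -3 - 8*16 = -3 - 128 = -131)
w² = (-131)² = 17161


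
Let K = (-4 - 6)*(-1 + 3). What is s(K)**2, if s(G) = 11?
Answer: 121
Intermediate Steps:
K = -20 (K = -10*2 = -20)
s(K)**2 = 11**2 = 121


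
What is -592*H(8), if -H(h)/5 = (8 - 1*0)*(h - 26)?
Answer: -426240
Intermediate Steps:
H(h) = 1040 - 40*h (H(h) = -5*(8 - 1*0)*(h - 26) = -5*(8 + 0)*(-26 + h) = -40*(-26 + h) = -5*(-208 + 8*h) = 1040 - 40*h)
-592*H(8) = -592*(1040 - 40*8) = -592*(1040 - 320) = -592*720 = -426240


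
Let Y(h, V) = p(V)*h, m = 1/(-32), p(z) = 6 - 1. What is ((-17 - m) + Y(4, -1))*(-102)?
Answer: -4947/16 ≈ -309.19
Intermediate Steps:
p(z) = 5
m = -1/32 ≈ -0.031250
Y(h, V) = 5*h
((-17 - m) + Y(4, -1))*(-102) = ((-17 - 1*(-1/32)) + 5*4)*(-102) = ((-17 + 1/32) + 20)*(-102) = (-543/32 + 20)*(-102) = (97/32)*(-102) = -4947/16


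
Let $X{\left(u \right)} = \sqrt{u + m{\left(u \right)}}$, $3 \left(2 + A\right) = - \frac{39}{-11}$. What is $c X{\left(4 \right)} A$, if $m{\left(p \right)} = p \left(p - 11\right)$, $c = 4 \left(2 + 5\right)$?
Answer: $- \frac{504 i \sqrt{6}}{11} \approx - 112.23 i$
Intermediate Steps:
$A = - \frac{9}{11}$ ($A = -2 + \frac{\left(-39\right) \frac{1}{-11}}{3} = -2 + \frac{\left(-39\right) \left(- \frac{1}{11}\right)}{3} = -2 + \frac{1}{3} \cdot \frac{39}{11} = -2 + \frac{13}{11} = - \frac{9}{11} \approx -0.81818$)
$c = 28$ ($c = 4 \cdot 7 = 28$)
$m{\left(p \right)} = p \left(-11 + p\right)$ ($m{\left(p \right)} = p \left(p - 11\right) = p \left(-11 + p\right)$)
$X{\left(u \right)} = \sqrt{u + u \left(-11 + u\right)}$
$c X{\left(4 \right)} A = 28 \sqrt{4 \left(-10 + 4\right)} \left(- \frac{9}{11}\right) = 28 \sqrt{4 \left(-6\right)} \left(- \frac{9}{11}\right) = 28 \sqrt{-24} \left(- \frac{9}{11}\right) = 28 \cdot 2 i \sqrt{6} \left(- \frac{9}{11}\right) = 56 i \sqrt{6} \left(- \frac{9}{11}\right) = - \frac{504 i \sqrt{6}}{11}$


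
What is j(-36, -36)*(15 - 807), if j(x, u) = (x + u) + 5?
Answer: 53064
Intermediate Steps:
j(x, u) = 5 + u + x (j(x, u) = (u + x) + 5 = 5 + u + x)
j(-36, -36)*(15 - 807) = (5 - 36 - 36)*(15 - 807) = -67*(-792) = 53064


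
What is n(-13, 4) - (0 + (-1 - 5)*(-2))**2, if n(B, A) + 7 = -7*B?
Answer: -60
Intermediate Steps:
n(B, A) = -7 - 7*B
n(-13, 4) - (0 + (-1 - 5)*(-2))**2 = (-7 - 7*(-13)) - (0 + (-1 - 5)*(-2))**2 = (-7 + 91) - (0 - 6*(-2))**2 = 84 - (0 + 12)**2 = 84 - 1*12**2 = 84 - 1*144 = 84 - 144 = -60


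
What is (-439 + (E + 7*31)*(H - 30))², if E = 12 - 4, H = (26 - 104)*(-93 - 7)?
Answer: 3054843291721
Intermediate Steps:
H = 7800 (H = -78*(-100) = 7800)
E = 8
(-439 + (E + 7*31)*(H - 30))² = (-439 + (8 + 7*31)*(7800 - 30))² = (-439 + (8 + 217)*7770)² = (-439 + 225*7770)² = (-439 + 1748250)² = 1747811² = 3054843291721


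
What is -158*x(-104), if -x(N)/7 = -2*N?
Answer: 230048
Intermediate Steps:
x(N) = 14*N (x(N) = -(-14)*N = 14*N)
-158*x(-104) = -2212*(-104) = -158*(-1456) = 230048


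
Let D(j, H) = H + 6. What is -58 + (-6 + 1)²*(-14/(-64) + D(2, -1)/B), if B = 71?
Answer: -115351/2272 ≈ -50.771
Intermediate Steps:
D(j, H) = 6 + H
-58 + (-6 + 1)²*(-14/(-64) + D(2, -1)/B) = -58 + (-6 + 1)²*(-14/(-64) + (6 - 1)/71) = -58 + (-5)²*(-14*(-1/64) + 5*(1/71)) = -58 + 25*(7/32 + 5/71) = -58 + 25*(657/2272) = -58 + 16425/2272 = -115351/2272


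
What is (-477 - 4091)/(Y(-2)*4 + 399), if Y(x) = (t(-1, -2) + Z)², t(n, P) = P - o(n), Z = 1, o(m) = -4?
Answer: -4568/435 ≈ -10.501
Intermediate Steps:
t(n, P) = 4 + P (t(n, P) = P - 1*(-4) = P + 4 = 4 + P)
Y(x) = 9 (Y(x) = ((4 - 2) + 1)² = (2 + 1)² = 3² = 9)
(-477 - 4091)/(Y(-2)*4 + 399) = (-477 - 4091)/(9*4 + 399) = -4568/(36 + 399) = -4568/435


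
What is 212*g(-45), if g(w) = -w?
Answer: 9540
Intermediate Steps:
212*g(-45) = 212*(-1*(-45)) = 212*45 = 9540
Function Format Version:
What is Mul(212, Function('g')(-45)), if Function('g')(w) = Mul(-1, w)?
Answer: 9540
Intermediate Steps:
Mul(212, Function('g')(-45)) = Mul(212, Mul(-1, -45)) = Mul(212, 45) = 9540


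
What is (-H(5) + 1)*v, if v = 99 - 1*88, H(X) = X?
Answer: -44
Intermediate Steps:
v = 11 (v = 99 - 88 = 11)
(-H(5) + 1)*v = (-1*5 + 1)*11 = (-5 + 1)*11 = -4*11 = -44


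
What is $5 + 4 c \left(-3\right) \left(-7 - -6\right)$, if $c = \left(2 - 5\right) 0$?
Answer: $5$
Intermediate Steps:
$c = 0$ ($c = \left(-3\right) 0 = 0$)
$5 + 4 c \left(-3\right) \left(-7 - -6\right) = 5 + 4 \cdot 0 \left(-3\right) \left(-7 - -6\right) = 5 + 0 \left(-3\right) \left(-7 + 6\right) = 5 + 0 \left(-1\right) = 5 + 0 = 5$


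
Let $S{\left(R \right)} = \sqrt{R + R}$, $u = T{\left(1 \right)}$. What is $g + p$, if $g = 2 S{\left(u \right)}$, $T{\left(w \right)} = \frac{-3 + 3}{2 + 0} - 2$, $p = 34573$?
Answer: $34573 + 4 i \approx 34573.0 + 4.0 i$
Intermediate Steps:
$T{\left(w \right)} = -2$ ($T{\left(w \right)} = \frac{0}{2} - 2 = 0 \cdot \frac{1}{2} - 2 = 0 - 2 = -2$)
$u = -2$
$S{\left(R \right)} = \sqrt{2} \sqrt{R}$ ($S{\left(R \right)} = \sqrt{2 R} = \sqrt{2} \sqrt{R}$)
$g = 4 i$ ($g = 2 \sqrt{2} \sqrt{-2} = 2 \sqrt{2} i \sqrt{2} = 2 \cdot 2 i = 4 i \approx 4.0 i$)
$g + p = 4 i + 34573 = 34573 + 4 i$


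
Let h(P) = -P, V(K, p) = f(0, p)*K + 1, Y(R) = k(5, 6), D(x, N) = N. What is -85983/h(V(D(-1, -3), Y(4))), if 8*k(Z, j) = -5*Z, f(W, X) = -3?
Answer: 85983/10 ≈ 8598.3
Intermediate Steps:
k(Z, j) = -5*Z/8 (k(Z, j) = (-5*Z)/8 = -5*Z/8)
Y(R) = -25/8 (Y(R) = -5/8*5 = -25/8)
V(K, p) = 1 - 3*K (V(K, p) = -3*K + 1 = 1 - 3*K)
-85983/h(V(D(-1, -3), Y(4))) = -85983*(-1/(1 - 3*(-3))) = -85983*(-1/(1 + 9)) = -85983/((-1*10)) = -85983/(-10) = -85983*(-1/10) = 85983/10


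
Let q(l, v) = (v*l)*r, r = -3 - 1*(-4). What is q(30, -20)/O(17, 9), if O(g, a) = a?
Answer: -200/3 ≈ -66.667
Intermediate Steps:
r = 1 (r = -3 + 4 = 1)
q(l, v) = l*v (q(l, v) = (v*l)*1 = (l*v)*1 = l*v)
q(30, -20)/O(17, 9) = (30*(-20))/9 = -600*⅑ = -200/3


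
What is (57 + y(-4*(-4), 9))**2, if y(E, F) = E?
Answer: 5329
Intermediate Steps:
(57 + y(-4*(-4), 9))**2 = (57 - 4*(-4))**2 = (57 + 16)**2 = 73**2 = 5329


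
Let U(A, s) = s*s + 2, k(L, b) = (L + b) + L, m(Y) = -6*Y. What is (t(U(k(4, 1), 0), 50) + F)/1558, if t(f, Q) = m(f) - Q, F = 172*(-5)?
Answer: -461/779 ≈ -0.59178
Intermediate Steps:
k(L, b) = b + 2*L
U(A, s) = 2 + s² (U(A, s) = s² + 2 = 2 + s²)
F = -860
t(f, Q) = -Q - 6*f (t(f, Q) = -6*f - Q = -Q - 6*f)
(t(U(k(4, 1), 0), 50) + F)/1558 = ((-1*50 - 6*(2 + 0²)) - 860)/1558 = ((-50 - 6*(2 + 0)) - 860)*(1/1558) = ((-50 - 6*2) - 860)*(1/1558) = ((-50 - 12) - 860)*(1/1558) = (-62 - 860)*(1/1558) = -922*1/1558 = -461/779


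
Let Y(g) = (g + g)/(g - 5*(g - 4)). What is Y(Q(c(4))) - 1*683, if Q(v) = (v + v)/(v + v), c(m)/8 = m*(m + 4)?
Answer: -5463/8 ≈ -682.88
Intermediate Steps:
c(m) = 8*m*(4 + m) (c(m) = 8*(m*(m + 4)) = 8*(m*(4 + m)) = 8*m*(4 + m))
Q(v) = 1 (Q(v) = (2*v)/((2*v)) = (2*v)*(1/(2*v)) = 1)
Y(g) = 2*g/(20 - 4*g) (Y(g) = (2*g)/(g - 5*(-4 + g)) = (2*g)/(g + (20 - 5*g)) = (2*g)/(20 - 4*g) = 2*g/(20 - 4*g))
Y(Q(c(4))) - 1*683 = -1*1/(-10 + 2*1) - 1*683 = -1*1/(-10 + 2) - 683 = -1*1/(-8) - 683 = -1*1*(-1/8) - 683 = 1/8 - 683 = -5463/8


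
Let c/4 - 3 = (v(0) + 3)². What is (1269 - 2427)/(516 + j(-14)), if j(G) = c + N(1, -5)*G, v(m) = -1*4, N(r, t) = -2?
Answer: -579/280 ≈ -2.0679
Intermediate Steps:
v(m) = -4
c = 16 (c = 12 + 4*(-4 + 3)² = 12 + 4*(-1)² = 12 + 4*1 = 12 + 4 = 16)
j(G) = 16 - 2*G
(1269 - 2427)/(516 + j(-14)) = (1269 - 2427)/(516 + (16 - 2*(-14))) = -1158/(516 + (16 + 28)) = -1158/(516 + 44) = -1158/560 = -1158*1/560 = -579/280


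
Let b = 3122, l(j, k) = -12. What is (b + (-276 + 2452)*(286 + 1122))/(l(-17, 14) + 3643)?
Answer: 3066930/3631 ≈ 844.65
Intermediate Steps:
(b + (-276 + 2452)*(286 + 1122))/(l(-17, 14) + 3643) = (3122 + (-276 + 2452)*(286 + 1122))/(-12 + 3643) = (3122 + 2176*1408)/3631 = (3122 + 3063808)*(1/3631) = 3066930*(1/3631) = 3066930/3631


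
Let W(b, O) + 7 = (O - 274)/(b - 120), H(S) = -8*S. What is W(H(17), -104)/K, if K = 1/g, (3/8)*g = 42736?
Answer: -1888397/3 ≈ -6.2947e+5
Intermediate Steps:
W(b, O) = -7 + (-274 + O)/(-120 + b) (W(b, O) = -7 + (O - 274)/(b - 120) = -7 + (-274 + O)/(-120 + b))
g = 341888/3 (g = (8/3)*42736 = 341888/3 ≈ 1.1396e+5)
K = 3/341888 (K = 1/(341888/3) = 3/341888 ≈ 8.7748e-6)
W(H(17), -104)/K = ((566 - 104 - (-56)*17)/(-120 - 8*17))/(3/341888) = ((566 - 104 - 7*(-136))/(-120 - 136))*(341888/3) = ((566 - 104 + 952)/(-256))*(341888/3) = -1/256*1414*(341888/3) = -707/128*341888/3 = -1888397/3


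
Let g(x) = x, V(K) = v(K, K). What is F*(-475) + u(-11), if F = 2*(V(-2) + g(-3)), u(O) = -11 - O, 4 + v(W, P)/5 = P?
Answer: 31350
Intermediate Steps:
v(W, P) = -20 + 5*P
V(K) = -20 + 5*K
F = -66 (F = 2*((-20 + 5*(-2)) - 3) = 2*((-20 - 10) - 3) = 2*(-30 - 3) = 2*(-33) = -66)
F*(-475) + u(-11) = -66*(-475) + (-11 - 1*(-11)) = 31350 + (-11 + 11) = 31350 + 0 = 31350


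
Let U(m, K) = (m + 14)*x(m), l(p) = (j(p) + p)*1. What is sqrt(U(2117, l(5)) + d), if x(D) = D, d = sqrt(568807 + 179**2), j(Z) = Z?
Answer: sqrt(4511327 + 188*sqrt(17)) ≈ 2124.2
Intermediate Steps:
l(p) = 2*p (l(p) = (p + p)*1 = (2*p)*1 = 2*p)
d = 188*sqrt(17) (d = sqrt(568807 + 32041) = sqrt(600848) = 188*sqrt(17) ≈ 775.14)
U(m, K) = m*(14 + m) (U(m, K) = (m + 14)*m = (14 + m)*m = m*(14 + m))
sqrt(U(2117, l(5)) + d) = sqrt(2117*(14 + 2117) + 188*sqrt(17)) = sqrt(2117*2131 + 188*sqrt(17)) = sqrt(4511327 + 188*sqrt(17))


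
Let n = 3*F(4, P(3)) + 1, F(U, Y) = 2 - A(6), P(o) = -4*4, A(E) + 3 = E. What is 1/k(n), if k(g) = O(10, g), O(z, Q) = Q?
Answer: -1/2 ≈ -0.50000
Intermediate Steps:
A(E) = -3 + E
P(o) = -16
F(U, Y) = -1 (F(U, Y) = 2 - (-3 + 6) = 2 - 1*3 = 2 - 3 = -1)
n = -2 (n = 3*(-1) + 1 = -3 + 1 = -2)
k(g) = g
1/k(n) = 1/(-2) = -1/2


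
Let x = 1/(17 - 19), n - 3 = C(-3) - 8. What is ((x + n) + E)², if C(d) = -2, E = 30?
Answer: 2025/4 ≈ 506.25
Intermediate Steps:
n = -7 (n = 3 + (-2 - 8) = 3 - 10 = -7)
x = -½ (x = 1/(-2) = -½ ≈ -0.50000)
((x + n) + E)² = ((-½ - 7) + 30)² = (-15/2 + 30)² = (45/2)² = 2025/4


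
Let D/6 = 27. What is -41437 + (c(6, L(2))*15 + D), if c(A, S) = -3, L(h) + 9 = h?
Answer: -41320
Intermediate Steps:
D = 162 (D = 6*27 = 162)
L(h) = -9 + h
-41437 + (c(6, L(2))*15 + D) = -41437 + (-3*15 + 162) = -41437 + (-45 + 162) = -41437 + 117 = -41320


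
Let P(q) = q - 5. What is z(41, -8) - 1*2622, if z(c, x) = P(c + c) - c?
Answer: -2586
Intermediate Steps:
P(q) = -5 + q
z(c, x) = -5 + c (z(c, x) = (-5 + (c + c)) - c = (-5 + 2*c) - c = -5 + c)
z(41, -8) - 1*2622 = (-5 + 41) - 1*2622 = 36 - 2622 = -2586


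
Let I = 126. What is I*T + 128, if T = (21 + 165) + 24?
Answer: 26588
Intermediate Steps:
T = 210 (T = 186 + 24 = 210)
I*T + 128 = 126*210 + 128 = 26460 + 128 = 26588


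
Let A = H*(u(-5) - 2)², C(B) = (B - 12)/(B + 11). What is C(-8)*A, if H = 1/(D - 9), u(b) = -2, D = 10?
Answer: -320/3 ≈ -106.67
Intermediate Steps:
H = 1 (H = 1/(10 - 9) = 1/1 = 1)
C(B) = (-12 + B)/(11 + B)
A = 16 (A = 1*(-2 - 2)² = 1*(-4)² = 1*16 = 16)
C(-8)*A = ((-12 - 8)/(11 - 8))*16 = (-20/3)*16 = ((⅓)*(-20))*16 = -20/3*16 = -320/3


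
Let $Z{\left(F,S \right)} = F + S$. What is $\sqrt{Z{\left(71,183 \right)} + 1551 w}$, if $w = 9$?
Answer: $\sqrt{14213} \approx 119.22$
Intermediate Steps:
$\sqrt{Z{\left(71,183 \right)} + 1551 w} = \sqrt{\left(71 + 183\right) + 1551 \cdot 9} = \sqrt{254 + 13959} = \sqrt{14213}$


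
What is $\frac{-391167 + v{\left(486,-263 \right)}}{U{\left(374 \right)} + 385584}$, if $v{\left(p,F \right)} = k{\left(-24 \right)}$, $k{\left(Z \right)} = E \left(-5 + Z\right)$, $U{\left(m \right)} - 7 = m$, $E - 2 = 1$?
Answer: $- \frac{130418}{128655} \approx -1.0137$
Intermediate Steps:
$E = 3$ ($E = 2 + 1 = 3$)
$U{\left(m \right)} = 7 + m$
$k{\left(Z \right)} = -15 + 3 Z$ ($k{\left(Z \right)} = 3 \left(-5 + Z\right) = -15 + 3 Z$)
$v{\left(p,F \right)} = -87$ ($v{\left(p,F \right)} = -15 + 3 \left(-24\right) = -15 - 72 = -87$)
$\frac{-391167 + v{\left(486,-263 \right)}}{U{\left(374 \right)} + 385584} = \frac{-391167 - 87}{\left(7 + 374\right) + 385584} = - \frac{391254}{381 + 385584} = - \frac{391254}{385965} = \left(-391254\right) \frac{1}{385965} = - \frac{130418}{128655}$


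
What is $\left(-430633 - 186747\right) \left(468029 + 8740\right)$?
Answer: $-294347645220$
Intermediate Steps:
$\left(-430633 - 186747\right) \left(468029 + 8740\right) = \left(-617380\right) 476769 = -294347645220$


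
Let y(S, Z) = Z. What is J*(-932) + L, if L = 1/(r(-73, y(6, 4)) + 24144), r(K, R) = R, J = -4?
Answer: 90023745/24148 ≈ 3728.0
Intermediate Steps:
L = 1/24148 (L = 1/(4 + 24144) = 1/24148 ≈ 4.1411e-5)
J*(-932) + L = -4*(-932) + 1/24148 = 3728 + 1/24148 = 90023745/24148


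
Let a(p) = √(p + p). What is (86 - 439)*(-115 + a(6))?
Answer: 40595 - 706*√3 ≈ 39372.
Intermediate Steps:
a(p) = √2*√p (a(p) = √(2*p) = √2*√p)
(86 - 439)*(-115 + a(6)) = (86 - 439)*(-115 + √2*√6) = -353*(-115 + 2*√3) = 40595 - 706*√3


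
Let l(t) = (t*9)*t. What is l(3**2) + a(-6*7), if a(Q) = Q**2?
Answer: 2493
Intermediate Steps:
l(t) = 9*t**2 (l(t) = (9*t)*t = 9*t**2)
l(3**2) + a(-6*7) = 9*(3**2)**2 + (-6*7)**2 = 9*9**2 + (-42)**2 = 9*81 + 1764 = 729 + 1764 = 2493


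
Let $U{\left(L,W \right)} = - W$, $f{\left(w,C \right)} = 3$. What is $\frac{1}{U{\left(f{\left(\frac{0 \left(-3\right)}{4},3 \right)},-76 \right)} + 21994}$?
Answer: $\frac{1}{22070} \approx 4.531 \cdot 10^{-5}$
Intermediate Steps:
$\frac{1}{U{\left(f{\left(\frac{0 \left(-3\right)}{4},3 \right)},-76 \right)} + 21994} = \frac{1}{\left(-1\right) \left(-76\right) + 21994} = \frac{1}{76 + 21994} = \frac{1}{22070}$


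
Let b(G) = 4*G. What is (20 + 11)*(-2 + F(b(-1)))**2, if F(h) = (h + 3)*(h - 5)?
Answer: 1519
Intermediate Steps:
F(h) = (-5 + h)*(3 + h) (F(h) = (3 + h)*(-5 + h) = (-5 + h)*(3 + h))
(20 + 11)*(-2 + F(b(-1)))**2 = (20 + 11)*(-2 + (-15 + (4*(-1))**2 - 8*(-1)))**2 = 31*(-2 + (-15 + (-4)**2 - 2*(-4)))**2 = 31*(-2 + (-15 + 16 + 8))**2 = 31*(-2 + 9)**2 = 31*7**2 = 31*49 = 1519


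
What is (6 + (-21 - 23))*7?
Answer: -266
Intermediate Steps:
(6 + (-21 - 23))*7 = (6 - 44)*7 = -38*7 = -266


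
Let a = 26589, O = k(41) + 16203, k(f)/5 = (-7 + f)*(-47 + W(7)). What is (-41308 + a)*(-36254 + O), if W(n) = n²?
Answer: 290126209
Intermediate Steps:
k(f) = -70 + 10*f (k(f) = 5*((-7 + f)*(-47 + 7²)) = 5*((-7 + f)*(-47 + 49)) = 5*((-7 + f)*2) = 5*(-14 + 2*f) = -70 + 10*f)
O = 16543 (O = (-70 + 10*41) + 16203 = (-70 + 410) + 16203 = 340 + 16203 = 16543)
(-41308 + a)*(-36254 + O) = (-41308 + 26589)*(-36254 + 16543) = -14719*(-19711) = 290126209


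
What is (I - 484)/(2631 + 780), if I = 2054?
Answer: 1570/3411 ≈ 0.46028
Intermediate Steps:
(I - 484)/(2631 + 780) = (2054 - 484)/(2631 + 780) = 1570/3411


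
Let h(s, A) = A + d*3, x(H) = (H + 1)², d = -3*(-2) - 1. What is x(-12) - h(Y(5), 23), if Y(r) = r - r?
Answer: 83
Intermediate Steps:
Y(r) = 0
d = 5 (d = 6 - 1 = 5)
x(H) = (1 + H)²
h(s, A) = 15 + A (h(s, A) = A + 5*3 = A + 15 = 15 + A)
x(-12) - h(Y(5), 23) = (1 - 12)² - (15 + 23) = (-11)² - 1*38 = 121 - 38 = 83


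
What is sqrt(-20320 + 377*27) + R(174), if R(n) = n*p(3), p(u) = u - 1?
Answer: 348 + I*sqrt(10141) ≈ 348.0 + 100.7*I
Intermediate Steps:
p(u) = -1 + u
R(n) = 2*n (R(n) = n*(-1 + 3) = n*2 = 2*n)
sqrt(-20320 + 377*27) + R(174) = sqrt(-20320 + 377*27) + 2*174 = sqrt(-20320 + 10179) + 348 = sqrt(-10141) + 348 = I*sqrt(10141) + 348 = 348 + I*sqrt(10141)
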